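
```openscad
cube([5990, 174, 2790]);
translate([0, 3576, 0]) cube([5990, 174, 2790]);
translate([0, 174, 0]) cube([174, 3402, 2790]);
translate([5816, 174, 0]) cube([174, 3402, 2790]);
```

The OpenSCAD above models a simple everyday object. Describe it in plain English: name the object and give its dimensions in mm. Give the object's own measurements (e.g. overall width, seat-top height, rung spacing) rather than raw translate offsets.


The wall frame of a small rectangular building: four walls, each 2790 mm tall and 174 mm thick, enclosing a footprint 5990 mm (x) by 3750 mm (y) outside-to-outside, with no floor or roof. The front and back walls (the −y and +y sides) span the full width; the two side walls fit between them.


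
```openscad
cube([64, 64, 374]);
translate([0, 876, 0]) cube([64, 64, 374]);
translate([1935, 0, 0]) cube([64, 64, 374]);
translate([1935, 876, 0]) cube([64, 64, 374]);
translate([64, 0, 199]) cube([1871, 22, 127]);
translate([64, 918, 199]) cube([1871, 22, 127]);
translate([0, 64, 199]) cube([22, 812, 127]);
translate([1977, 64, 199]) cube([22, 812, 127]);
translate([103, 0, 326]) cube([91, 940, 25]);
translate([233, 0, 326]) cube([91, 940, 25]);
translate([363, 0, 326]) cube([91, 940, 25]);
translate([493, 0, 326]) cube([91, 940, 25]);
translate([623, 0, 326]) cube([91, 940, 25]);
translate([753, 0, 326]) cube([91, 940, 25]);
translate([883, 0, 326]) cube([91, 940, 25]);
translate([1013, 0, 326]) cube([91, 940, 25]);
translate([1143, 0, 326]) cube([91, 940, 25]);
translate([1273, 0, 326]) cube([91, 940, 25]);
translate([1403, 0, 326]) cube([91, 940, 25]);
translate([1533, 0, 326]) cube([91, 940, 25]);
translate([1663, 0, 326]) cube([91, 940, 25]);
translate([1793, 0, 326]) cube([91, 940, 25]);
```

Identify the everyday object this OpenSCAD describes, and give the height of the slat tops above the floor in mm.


A bed frame. The slat-top height is 351 mm.

Four posts, four rails, and a row of slats — a bed frame. Slats sit on the rails at z = 199 + 127 = 326; with slat thickness 25, the top is 351 mm.


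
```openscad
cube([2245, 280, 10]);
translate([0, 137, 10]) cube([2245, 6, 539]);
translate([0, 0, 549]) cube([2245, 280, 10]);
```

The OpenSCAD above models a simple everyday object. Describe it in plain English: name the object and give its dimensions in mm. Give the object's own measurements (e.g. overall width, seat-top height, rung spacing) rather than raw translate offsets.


An I-beam lying along x, 2245 mm long. Overall section height 559 mm. Two flanges 280 mm wide (y) and 10 mm thick, one on the floor and one at the top; a web 6 mm thick runs between them, centred on the flange width.


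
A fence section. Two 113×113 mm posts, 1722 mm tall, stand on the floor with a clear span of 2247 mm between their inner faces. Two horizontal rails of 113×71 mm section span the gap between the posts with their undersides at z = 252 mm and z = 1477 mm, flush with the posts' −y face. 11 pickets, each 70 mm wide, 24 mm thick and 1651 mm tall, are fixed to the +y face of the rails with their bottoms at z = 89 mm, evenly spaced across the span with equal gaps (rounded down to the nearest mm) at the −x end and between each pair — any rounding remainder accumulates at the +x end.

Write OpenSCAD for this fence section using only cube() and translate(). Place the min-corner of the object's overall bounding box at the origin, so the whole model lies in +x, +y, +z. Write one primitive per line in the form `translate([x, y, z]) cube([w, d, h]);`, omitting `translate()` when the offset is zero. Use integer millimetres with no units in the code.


cube([113, 113, 1722]);
translate([2360, 0, 0]) cube([113, 113, 1722]);
translate([113, 0, 252]) cube([2247, 113, 71]);
translate([113, 0, 1477]) cube([2247, 113, 71]);
translate([236, 113, 89]) cube([70, 24, 1651]);
translate([429, 113, 89]) cube([70, 24, 1651]);
translate([622, 113, 89]) cube([70, 24, 1651]);
translate([815, 113, 89]) cube([70, 24, 1651]);
translate([1008, 113, 89]) cube([70, 24, 1651]);
translate([1201, 113, 89]) cube([70, 24, 1651]);
translate([1394, 113, 89]) cube([70, 24, 1651]);
translate([1587, 113, 89]) cube([70, 24, 1651]);
translate([1780, 113, 89]) cube([70, 24, 1651]);
translate([1973, 113, 89]) cube([70, 24, 1651]);
translate([2166, 113, 89]) cube([70, 24, 1651]);


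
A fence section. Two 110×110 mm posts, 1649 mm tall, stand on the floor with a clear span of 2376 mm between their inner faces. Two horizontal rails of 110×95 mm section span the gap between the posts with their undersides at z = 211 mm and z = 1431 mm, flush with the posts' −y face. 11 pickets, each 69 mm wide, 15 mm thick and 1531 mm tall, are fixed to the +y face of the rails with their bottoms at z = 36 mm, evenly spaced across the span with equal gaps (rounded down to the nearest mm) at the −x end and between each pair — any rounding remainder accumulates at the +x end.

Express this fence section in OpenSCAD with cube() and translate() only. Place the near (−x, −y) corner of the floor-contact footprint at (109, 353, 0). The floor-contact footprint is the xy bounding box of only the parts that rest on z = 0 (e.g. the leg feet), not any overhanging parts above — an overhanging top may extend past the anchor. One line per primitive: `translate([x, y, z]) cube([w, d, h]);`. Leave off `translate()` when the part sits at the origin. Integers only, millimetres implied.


translate([109, 353, 0]) cube([110, 110, 1649]);
translate([2595, 353, 0]) cube([110, 110, 1649]);
translate([219, 353, 211]) cube([2376, 110, 95]);
translate([219, 353, 1431]) cube([2376, 110, 95]);
translate([353, 463, 36]) cube([69, 15, 1531]);
translate([556, 463, 36]) cube([69, 15, 1531]);
translate([759, 463, 36]) cube([69, 15, 1531]);
translate([962, 463, 36]) cube([69, 15, 1531]);
translate([1165, 463, 36]) cube([69, 15, 1531]);
translate([1368, 463, 36]) cube([69, 15, 1531]);
translate([1571, 463, 36]) cube([69, 15, 1531]);
translate([1774, 463, 36]) cube([69, 15, 1531]);
translate([1977, 463, 36]) cube([69, 15, 1531]);
translate([2180, 463, 36]) cube([69, 15, 1531]);
translate([2383, 463, 36]) cube([69, 15, 1531]);


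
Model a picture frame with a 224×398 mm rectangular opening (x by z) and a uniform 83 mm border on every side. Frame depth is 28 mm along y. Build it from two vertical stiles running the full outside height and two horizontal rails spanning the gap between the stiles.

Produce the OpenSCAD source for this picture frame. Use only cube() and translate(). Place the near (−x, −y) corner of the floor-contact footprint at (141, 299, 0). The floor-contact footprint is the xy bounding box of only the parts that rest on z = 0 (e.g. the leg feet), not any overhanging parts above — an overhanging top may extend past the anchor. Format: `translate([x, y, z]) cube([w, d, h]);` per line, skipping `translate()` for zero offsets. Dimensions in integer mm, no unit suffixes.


translate([141, 299, 0]) cube([83, 28, 564]);
translate([448, 299, 0]) cube([83, 28, 564]);
translate([224, 299, 0]) cube([224, 28, 83]);
translate([224, 299, 481]) cube([224, 28, 83]);


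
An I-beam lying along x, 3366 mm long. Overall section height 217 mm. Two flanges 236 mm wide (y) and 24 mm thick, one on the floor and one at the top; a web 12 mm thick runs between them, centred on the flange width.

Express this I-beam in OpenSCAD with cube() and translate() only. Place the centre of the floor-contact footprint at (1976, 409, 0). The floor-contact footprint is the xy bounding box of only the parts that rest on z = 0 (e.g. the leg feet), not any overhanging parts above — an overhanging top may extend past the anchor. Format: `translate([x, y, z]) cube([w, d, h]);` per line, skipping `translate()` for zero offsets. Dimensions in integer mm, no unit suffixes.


translate([293, 291, 0]) cube([3366, 236, 24]);
translate([293, 403, 24]) cube([3366, 12, 169]);
translate([293, 291, 193]) cube([3366, 236, 24]);


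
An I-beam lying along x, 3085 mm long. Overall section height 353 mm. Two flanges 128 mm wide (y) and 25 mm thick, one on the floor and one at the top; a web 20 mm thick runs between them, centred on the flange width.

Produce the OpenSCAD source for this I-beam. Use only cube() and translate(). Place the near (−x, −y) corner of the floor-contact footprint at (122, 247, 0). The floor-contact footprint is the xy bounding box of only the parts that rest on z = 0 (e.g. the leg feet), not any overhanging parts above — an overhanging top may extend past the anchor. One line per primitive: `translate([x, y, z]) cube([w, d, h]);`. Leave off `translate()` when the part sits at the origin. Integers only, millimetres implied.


translate([122, 247, 0]) cube([3085, 128, 25]);
translate([122, 301, 25]) cube([3085, 20, 303]);
translate([122, 247, 328]) cube([3085, 128, 25]);


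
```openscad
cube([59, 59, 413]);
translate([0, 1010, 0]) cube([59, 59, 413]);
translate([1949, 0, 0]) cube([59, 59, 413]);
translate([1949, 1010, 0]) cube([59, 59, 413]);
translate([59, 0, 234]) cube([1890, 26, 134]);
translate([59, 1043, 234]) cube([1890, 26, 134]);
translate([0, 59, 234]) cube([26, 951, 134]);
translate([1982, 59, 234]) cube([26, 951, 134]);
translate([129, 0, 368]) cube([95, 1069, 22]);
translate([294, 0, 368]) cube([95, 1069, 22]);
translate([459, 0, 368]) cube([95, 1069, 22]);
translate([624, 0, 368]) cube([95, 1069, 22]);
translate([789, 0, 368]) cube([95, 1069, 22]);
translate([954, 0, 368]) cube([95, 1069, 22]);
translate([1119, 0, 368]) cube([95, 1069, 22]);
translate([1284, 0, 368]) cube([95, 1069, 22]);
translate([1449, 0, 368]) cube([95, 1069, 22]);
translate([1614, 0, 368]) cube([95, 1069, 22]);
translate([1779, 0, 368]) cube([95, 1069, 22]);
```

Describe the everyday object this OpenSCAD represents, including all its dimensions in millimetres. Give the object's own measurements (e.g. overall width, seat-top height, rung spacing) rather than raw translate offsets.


A bed frame 2008 mm long (x) by 1069 mm wide (y). Four 59×59 mm corner posts, 413 mm tall, at the corners of the footprint. Four rails of 26 mm thickness and 134 mm height run between adjacent posts with their undersides at z = 234 mm, their outer faces flush with the outside of the frame (the two x-running rails run between the posts' inner faces; the two y-running rails run between the posts' inner faces). 11 slats, each 95 mm wide (x) and 22 mm thick, lie across the top of the two x-running rails, running the full 1069 mm width of the frame in y; along x they sit between the end posts with a 70 mm gap after the −x posts and between neighbouring slats, leaving 75 mm before the +x posts.


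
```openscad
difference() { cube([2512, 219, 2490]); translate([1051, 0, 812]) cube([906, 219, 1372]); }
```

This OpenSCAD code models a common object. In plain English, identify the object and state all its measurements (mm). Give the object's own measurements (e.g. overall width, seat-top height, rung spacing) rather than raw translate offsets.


A wall 2512 mm long (x), 219 mm thick (y), 2490 mm tall, with a rectangular window opening cut through it. The opening is 906 mm wide and 1372 mm tall; its sill is at z = 812 mm and its near (−x) edge is 1051 mm from the wall's −x end. The opening passes through the full wall thickness.


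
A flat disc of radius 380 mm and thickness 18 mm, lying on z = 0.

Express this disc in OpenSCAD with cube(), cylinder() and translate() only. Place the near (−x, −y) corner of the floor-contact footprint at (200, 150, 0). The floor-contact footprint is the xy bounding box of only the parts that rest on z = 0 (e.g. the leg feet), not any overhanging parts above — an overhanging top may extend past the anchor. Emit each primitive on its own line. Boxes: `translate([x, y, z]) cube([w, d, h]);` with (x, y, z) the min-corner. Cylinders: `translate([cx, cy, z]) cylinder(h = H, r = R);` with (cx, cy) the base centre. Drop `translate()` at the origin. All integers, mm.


translate([580, 530, 0]) cylinder(h = 18, r = 380);


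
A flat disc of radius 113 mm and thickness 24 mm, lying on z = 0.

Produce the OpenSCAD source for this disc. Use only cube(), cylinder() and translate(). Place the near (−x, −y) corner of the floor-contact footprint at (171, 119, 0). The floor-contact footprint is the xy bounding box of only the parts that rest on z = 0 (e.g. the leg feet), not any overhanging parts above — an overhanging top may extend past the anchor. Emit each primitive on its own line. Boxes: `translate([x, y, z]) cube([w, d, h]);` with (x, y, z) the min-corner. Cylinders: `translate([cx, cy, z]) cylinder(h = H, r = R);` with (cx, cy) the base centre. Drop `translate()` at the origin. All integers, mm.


translate([284, 232, 0]) cylinder(h = 24, r = 113);


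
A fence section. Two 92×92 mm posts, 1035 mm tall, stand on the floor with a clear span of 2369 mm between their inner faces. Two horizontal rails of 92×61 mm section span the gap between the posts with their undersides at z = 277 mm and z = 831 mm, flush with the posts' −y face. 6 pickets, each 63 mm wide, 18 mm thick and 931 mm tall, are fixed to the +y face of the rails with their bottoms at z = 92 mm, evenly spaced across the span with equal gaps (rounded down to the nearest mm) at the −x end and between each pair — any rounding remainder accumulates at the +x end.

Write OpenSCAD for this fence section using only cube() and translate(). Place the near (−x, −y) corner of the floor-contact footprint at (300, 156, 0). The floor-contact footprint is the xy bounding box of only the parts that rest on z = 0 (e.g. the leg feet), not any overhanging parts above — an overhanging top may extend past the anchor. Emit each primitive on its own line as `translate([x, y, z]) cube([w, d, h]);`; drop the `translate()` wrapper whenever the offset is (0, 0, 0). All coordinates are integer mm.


translate([300, 156, 0]) cube([92, 92, 1035]);
translate([2761, 156, 0]) cube([92, 92, 1035]);
translate([392, 156, 277]) cube([2369, 92, 61]);
translate([392, 156, 831]) cube([2369, 92, 61]);
translate([676, 248, 92]) cube([63, 18, 931]);
translate([1023, 248, 92]) cube([63, 18, 931]);
translate([1370, 248, 92]) cube([63, 18, 931]);
translate([1717, 248, 92]) cube([63, 18, 931]);
translate([2064, 248, 92]) cube([63, 18, 931]);
translate([2411, 248, 92]) cube([63, 18, 931]);


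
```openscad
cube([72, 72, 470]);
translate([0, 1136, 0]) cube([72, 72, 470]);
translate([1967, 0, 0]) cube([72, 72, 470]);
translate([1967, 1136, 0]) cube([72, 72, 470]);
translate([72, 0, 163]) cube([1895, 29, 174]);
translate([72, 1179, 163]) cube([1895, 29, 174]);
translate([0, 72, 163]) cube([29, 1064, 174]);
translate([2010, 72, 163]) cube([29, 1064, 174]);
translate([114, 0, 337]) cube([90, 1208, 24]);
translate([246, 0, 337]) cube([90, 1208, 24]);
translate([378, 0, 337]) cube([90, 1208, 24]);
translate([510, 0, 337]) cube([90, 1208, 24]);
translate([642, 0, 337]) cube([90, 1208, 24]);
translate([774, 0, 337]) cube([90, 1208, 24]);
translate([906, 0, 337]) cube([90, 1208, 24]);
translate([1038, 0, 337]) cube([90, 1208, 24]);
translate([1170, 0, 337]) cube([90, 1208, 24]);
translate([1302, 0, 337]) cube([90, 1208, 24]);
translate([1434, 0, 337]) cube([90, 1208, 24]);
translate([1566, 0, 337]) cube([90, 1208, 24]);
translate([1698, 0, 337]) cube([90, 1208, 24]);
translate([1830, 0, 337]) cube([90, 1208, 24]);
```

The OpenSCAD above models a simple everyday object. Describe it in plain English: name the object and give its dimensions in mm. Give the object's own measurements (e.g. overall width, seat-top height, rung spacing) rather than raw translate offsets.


A bed frame 2039 mm long (x) by 1208 mm wide (y). Four 72×72 mm corner posts, 470 mm tall, at the corners of the footprint. Four rails of 29 mm thickness and 174 mm height run between adjacent posts with their undersides at z = 163 mm, their outer faces flush with the outside of the frame (the two x-running rails run between the posts' inner faces; the two y-running rails run between the posts' inner faces). 14 slats, each 90 mm wide (x) and 24 mm thick, lie across the top of the two x-running rails, running the full 1208 mm width of the frame in y; along x they sit between the end posts with a 42 mm gap after the −x posts and between neighbouring slats, leaving 47 mm before the +x posts.


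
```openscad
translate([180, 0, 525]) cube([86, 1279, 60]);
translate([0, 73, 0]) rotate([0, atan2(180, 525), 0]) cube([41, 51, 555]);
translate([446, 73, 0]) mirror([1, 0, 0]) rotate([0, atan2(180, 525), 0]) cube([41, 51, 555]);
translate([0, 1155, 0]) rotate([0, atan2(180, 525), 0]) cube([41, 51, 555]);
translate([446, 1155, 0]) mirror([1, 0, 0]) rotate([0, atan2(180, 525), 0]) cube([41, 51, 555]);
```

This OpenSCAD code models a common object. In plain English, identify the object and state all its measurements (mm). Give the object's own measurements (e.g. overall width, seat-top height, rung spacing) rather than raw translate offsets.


A sawhorse. A 86×1279×60 mm beam (x, y, z) sits on two A-frame leg pairs. Each pair is two raked legs of 41×51 mm section (51 mm along y) splaying symmetrically in x. Each leg rises 525 mm vertically over 180 mm of horizontal reach and is 555 mm long along its own axis. Every leg's outer bottom edge rests on the floor and its outer top edge meets a bottom edge of the beam — the left legs (tilting toward +x) meet the beam's −x bottom edge, the right legs (their mirror images, tilting toward −x) meet its +x bottom edge — so the leg tops tuck under the beam, the beam's underside is 525 mm above the floor, and the feet are 446 mm apart outside-to-outside with the beam centred between them. The two leg pairs are set in 73 mm from either end of the beam.


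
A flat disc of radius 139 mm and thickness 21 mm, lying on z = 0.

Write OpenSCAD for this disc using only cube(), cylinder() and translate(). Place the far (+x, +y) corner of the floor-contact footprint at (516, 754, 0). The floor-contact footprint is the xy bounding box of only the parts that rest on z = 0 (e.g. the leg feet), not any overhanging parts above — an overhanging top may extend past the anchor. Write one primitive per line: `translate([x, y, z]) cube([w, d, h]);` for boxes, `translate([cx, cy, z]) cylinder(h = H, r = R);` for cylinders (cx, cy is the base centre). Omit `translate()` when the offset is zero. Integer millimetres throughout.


translate([377, 615, 0]) cylinder(h = 21, r = 139);


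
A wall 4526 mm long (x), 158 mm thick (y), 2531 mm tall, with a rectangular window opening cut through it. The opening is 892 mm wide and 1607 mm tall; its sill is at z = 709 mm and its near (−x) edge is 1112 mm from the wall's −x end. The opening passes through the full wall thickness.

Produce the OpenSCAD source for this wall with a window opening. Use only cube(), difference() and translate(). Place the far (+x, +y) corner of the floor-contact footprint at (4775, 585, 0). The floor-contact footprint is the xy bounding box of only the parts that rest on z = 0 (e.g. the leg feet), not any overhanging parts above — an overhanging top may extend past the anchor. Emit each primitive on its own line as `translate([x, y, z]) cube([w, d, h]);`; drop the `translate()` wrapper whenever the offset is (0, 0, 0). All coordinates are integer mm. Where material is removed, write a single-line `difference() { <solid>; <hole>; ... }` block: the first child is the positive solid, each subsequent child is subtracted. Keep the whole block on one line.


difference() { translate([249, 427, 0]) cube([4526, 158, 2531]); translate([1361, 427, 709]) cube([892, 158, 1607]); }


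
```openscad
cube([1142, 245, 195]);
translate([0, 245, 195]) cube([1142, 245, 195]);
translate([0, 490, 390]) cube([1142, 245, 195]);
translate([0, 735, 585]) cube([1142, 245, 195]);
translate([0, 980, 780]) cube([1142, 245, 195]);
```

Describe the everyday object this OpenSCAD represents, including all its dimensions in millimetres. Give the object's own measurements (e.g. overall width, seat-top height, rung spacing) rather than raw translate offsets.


A straight staircase of 5 solid steps. Each step is 1142 mm wide (x), 245 mm deep (y, the going) and 195 mm tall (the rise). The first step rests on the floor; each subsequent step sits one going further in +y and one rise higher in +z, directly behind and above the previous step with no overlap.


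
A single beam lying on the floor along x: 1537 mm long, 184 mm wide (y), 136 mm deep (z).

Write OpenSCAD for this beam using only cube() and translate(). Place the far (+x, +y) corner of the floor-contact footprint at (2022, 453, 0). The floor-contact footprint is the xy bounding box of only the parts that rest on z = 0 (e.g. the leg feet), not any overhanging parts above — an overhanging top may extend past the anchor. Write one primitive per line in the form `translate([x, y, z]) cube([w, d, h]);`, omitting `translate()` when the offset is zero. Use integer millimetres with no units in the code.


translate([485, 269, 0]) cube([1537, 184, 136]);


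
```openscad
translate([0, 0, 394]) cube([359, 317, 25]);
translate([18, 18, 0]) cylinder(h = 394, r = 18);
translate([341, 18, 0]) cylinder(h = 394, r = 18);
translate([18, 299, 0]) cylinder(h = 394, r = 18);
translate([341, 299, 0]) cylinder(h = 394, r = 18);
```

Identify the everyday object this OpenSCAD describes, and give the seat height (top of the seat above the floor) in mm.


A stool. The seat height is 419 mm.

A 359×317×25 slab at z = 394 on four corner cylinders — a stool. The seat top is 394 + 25 = 419 mm.


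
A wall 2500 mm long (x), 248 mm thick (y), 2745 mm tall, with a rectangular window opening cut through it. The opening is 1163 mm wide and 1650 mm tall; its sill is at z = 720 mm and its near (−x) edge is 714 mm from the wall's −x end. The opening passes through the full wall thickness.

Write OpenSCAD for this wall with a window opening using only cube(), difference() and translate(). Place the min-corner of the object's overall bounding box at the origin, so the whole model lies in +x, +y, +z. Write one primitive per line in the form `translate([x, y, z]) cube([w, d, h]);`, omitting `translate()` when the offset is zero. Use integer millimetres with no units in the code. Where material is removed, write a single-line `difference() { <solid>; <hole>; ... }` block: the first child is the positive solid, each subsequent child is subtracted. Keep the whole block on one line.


difference() { cube([2500, 248, 2745]); translate([714, 0, 720]) cube([1163, 248, 1650]); }


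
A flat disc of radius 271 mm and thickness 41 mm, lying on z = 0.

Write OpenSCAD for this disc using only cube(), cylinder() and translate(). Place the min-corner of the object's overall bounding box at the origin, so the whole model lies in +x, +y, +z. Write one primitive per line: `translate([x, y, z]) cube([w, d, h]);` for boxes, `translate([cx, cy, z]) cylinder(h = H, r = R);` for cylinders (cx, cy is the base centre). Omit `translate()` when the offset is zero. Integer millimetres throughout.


translate([271, 271, 0]) cylinder(h = 41, r = 271);


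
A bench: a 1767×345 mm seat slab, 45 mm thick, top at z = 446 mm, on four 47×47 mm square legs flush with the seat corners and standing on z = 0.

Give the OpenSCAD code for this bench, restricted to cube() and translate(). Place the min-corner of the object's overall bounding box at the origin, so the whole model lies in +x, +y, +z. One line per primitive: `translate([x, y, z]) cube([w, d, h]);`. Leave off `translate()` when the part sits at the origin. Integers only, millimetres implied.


// leg_h = 446 − 45 = 401
translate([0, 0, 401]) cube([1767, 345, 45]);
cube([47, 47, 401]);
translate([0, 298, 0]) cube([47, 47, 401]);
translate([1720, 0, 0]) cube([47, 47, 401]);
translate([1720, 298, 0]) cube([47, 47, 401]);


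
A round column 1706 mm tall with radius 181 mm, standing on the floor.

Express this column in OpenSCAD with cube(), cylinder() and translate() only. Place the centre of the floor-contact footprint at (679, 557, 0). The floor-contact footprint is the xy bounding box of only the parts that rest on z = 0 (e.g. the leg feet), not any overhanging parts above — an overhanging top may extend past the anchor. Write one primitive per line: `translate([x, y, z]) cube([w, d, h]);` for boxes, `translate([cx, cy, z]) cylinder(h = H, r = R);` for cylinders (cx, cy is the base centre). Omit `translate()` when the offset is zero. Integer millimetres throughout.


translate([679, 557, 0]) cylinder(h = 1706, r = 181);


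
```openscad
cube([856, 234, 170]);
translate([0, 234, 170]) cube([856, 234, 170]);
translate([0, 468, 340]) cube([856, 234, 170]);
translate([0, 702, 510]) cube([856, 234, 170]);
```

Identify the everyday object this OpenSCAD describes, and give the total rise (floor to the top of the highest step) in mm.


A staircase. The total rise is 680 mm.

4 identical blocks, each offset up and back from the previous — a staircase. Each step is 170 mm tall and there are 4 of them, so the total rise is 4 × 170 = 680 mm.


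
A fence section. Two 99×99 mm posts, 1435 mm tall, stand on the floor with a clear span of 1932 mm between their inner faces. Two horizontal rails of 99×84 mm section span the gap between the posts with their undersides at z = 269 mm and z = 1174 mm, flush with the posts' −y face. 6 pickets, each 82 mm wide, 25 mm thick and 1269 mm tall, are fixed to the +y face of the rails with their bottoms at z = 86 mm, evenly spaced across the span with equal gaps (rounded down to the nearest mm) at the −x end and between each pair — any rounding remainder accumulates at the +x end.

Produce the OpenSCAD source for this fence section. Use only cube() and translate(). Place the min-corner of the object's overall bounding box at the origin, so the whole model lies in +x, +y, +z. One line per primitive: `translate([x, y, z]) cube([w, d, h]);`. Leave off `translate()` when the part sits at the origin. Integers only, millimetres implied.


cube([99, 99, 1435]);
translate([2031, 0, 0]) cube([99, 99, 1435]);
translate([99, 0, 269]) cube([1932, 99, 84]);
translate([99, 0, 1174]) cube([1932, 99, 84]);
translate([304, 99, 86]) cube([82, 25, 1269]);
translate([591, 99, 86]) cube([82, 25, 1269]);
translate([878, 99, 86]) cube([82, 25, 1269]);
translate([1165, 99, 86]) cube([82, 25, 1269]);
translate([1452, 99, 86]) cube([82, 25, 1269]);
translate([1739, 99, 86]) cube([82, 25, 1269]);


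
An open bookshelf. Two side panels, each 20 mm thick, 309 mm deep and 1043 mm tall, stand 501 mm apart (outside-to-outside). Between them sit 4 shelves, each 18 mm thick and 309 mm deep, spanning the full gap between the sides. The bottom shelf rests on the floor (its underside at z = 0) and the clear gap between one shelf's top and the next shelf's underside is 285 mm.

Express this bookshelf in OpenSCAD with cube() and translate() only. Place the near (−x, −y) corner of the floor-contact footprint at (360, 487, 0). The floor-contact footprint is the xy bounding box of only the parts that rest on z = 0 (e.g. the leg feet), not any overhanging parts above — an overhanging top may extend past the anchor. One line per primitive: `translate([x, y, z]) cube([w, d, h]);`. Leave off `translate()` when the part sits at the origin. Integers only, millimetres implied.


translate([360, 487, 0]) cube([20, 309, 1043]);
translate([841, 487, 0]) cube([20, 309, 1043]);
translate([380, 487, 0]) cube([461, 309, 18]);
translate([380, 487, 303]) cube([461, 309, 18]);
translate([380, 487, 606]) cube([461, 309, 18]);
translate([380, 487, 909]) cube([461, 309, 18]);


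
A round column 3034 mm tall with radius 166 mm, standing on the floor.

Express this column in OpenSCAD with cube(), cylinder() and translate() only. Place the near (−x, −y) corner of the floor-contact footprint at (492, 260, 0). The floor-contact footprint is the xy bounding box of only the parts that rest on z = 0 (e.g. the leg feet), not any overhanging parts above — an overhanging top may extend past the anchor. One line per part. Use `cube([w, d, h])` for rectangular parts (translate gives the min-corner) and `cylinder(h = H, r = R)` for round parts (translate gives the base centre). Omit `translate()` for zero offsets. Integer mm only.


translate([658, 426, 0]) cylinder(h = 3034, r = 166);


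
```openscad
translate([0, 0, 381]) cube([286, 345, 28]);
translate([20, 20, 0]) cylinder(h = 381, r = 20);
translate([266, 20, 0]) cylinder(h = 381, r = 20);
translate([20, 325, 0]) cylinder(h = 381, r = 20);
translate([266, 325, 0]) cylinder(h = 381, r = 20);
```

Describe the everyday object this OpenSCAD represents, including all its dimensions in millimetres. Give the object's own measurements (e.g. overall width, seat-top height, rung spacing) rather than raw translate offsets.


A simple wooden stool: a rectangular seat 286 mm (x) by 345 mm (y), 28 mm thick, top face at z = 409 mm, on four round legs, each 40 mm in diameter. The legs rest on z = 0, each leg's axis is inset half a diameter from the nearest pair of seat edges (so the leg's bounding box is flush with the corner).


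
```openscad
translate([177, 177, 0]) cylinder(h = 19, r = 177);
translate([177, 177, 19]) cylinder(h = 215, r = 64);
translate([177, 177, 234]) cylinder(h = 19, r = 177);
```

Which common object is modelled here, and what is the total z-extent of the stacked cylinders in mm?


A spool. The overall height is 253 mm.

Three coaxial cylinders, large–small–large — a spool. Two 19 mm flanges and a 215 mm core give 19 + 215 + 19 = 253 mm.


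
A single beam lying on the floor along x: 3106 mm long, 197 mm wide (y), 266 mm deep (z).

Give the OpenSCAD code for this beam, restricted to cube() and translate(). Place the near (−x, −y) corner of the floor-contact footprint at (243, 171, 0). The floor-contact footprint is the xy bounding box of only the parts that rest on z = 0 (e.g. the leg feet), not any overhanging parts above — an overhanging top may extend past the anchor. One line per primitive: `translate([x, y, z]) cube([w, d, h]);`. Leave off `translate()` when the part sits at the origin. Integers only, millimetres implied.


translate([243, 171, 0]) cube([3106, 197, 266]);


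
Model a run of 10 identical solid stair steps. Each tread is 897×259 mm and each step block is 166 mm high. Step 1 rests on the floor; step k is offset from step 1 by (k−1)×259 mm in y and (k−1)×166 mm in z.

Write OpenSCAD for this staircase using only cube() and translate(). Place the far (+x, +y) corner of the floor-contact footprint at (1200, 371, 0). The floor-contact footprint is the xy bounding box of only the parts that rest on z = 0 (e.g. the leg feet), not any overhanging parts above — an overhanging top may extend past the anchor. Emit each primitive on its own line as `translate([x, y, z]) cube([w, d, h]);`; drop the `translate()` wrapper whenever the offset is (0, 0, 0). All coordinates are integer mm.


translate([303, 112, 0]) cube([897, 259, 166]);
translate([303, 371, 166]) cube([897, 259, 166]);
translate([303, 630, 332]) cube([897, 259, 166]);
translate([303, 889, 498]) cube([897, 259, 166]);
translate([303, 1148, 664]) cube([897, 259, 166]);
translate([303, 1407, 830]) cube([897, 259, 166]);
translate([303, 1666, 996]) cube([897, 259, 166]);
translate([303, 1925, 1162]) cube([897, 259, 166]);
translate([303, 2184, 1328]) cube([897, 259, 166]);
translate([303, 2443, 1494]) cube([897, 259, 166]);


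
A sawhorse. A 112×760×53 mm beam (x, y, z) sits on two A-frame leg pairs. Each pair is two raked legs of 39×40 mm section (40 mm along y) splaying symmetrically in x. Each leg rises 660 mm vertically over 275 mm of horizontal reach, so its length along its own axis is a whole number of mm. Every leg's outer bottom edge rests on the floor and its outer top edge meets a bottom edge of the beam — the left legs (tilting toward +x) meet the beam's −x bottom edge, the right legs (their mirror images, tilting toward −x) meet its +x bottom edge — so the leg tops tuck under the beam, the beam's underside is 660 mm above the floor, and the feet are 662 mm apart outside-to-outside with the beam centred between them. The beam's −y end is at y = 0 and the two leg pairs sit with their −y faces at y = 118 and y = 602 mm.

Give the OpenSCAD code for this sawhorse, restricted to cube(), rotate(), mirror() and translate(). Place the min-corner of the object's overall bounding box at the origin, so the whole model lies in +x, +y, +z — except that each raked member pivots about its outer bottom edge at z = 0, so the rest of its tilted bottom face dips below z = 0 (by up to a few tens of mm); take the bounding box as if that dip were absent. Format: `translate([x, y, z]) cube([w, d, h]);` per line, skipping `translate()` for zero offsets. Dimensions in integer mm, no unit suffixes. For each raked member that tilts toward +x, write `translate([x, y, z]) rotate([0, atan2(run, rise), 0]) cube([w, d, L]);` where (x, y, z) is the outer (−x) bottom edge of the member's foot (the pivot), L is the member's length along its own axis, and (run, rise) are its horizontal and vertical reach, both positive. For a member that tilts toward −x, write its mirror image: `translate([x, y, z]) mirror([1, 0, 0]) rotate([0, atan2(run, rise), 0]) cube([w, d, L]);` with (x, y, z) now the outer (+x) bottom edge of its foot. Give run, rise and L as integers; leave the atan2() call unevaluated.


translate([275, 0, 660]) cube([112, 760, 53]);
translate([0, 118, 0]) rotate([0, atan2(275, 660), 0]) cube([39, 40, 715]);
translate([662, 118, 0]) mirror([1, 0, 0]) rotate([0, atan2(275, 660), 0]) cube([39, 40, 715]);
translate([0, 602, 0]) rotate([0, atan2(275, 660), 0]) cube([39, 40, 715]);
translate([662, 602, 0]) mirror([1, 0, 0]) rotate([0, atan2(275, 660), 0]) cube([39, 40, 715]);


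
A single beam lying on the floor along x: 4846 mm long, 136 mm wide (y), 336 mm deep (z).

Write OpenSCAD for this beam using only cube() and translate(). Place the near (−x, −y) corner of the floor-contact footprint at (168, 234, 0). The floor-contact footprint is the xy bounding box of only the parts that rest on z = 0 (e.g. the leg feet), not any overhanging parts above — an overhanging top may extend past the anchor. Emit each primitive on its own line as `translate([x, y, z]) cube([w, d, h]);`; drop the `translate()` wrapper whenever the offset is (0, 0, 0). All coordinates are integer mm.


translate([168, 234, 0]) cube([4846, 136, 336]);


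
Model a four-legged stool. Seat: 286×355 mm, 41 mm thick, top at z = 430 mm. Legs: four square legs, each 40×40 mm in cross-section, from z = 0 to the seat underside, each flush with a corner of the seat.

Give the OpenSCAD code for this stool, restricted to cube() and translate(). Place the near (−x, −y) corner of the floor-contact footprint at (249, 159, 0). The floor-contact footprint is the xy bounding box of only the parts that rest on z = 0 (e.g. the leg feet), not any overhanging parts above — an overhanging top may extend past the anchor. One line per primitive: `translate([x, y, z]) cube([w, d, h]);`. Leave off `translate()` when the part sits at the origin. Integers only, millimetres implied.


translate([249, 159, 389]) cube([286, 355, 41]);
translate([249, 159, 0]) cube([40, 40, 389]);
translate([495, 159, 0]) cube([40, 40, 389]);
translate([249, 474, 0]) cube([40, 40, 389]);
translate([495, 474, 0]) cube([40, 40, 389]);


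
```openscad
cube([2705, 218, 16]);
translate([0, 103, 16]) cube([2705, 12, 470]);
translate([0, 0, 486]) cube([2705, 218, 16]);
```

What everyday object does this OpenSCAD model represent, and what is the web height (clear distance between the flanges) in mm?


An I-beam. The web height is 470 mm.

Two wide flanges with a thin centred web — an I-beam. Overall 502 mm minus two 16 mm flanges gives a web of 502 − 2·16 = 470 mm.


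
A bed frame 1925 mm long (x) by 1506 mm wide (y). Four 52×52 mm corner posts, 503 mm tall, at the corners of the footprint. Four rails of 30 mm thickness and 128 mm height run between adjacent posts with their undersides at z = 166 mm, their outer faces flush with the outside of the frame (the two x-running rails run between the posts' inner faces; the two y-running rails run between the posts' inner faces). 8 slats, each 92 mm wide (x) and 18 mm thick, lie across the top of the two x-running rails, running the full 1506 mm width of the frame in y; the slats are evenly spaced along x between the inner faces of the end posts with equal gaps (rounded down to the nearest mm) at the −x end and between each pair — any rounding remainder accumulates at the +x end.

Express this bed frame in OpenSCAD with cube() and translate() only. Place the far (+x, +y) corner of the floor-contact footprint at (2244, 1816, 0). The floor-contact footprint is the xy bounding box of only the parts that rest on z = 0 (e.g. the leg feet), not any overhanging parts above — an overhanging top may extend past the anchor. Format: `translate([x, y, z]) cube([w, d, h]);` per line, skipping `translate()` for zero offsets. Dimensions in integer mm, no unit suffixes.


translate([319, 310, 0]) cube([52, 52, 503]);
translate([319, 1764, 0]) cube([52, 52, 503]);
translate([2192, 310, 0]) cube([52, 52, 503]);
translate([2192, 1764, 0]) cube([52, 52, 503]);
translate([371, 310, 166]) cube([1821, 30, 128]);
translate([371, 1786, 166]) cube([1821, 30, 128]);
translate([319, 362, 166]) cube([30, 1402, 128]);
translate([2214, 362, 166]) cube([30, 1402, 128]);
translate([491, 310, 294]) cube([92, 1506, 18]);
translate([703, 310, 294]) cube([92, 1506, 18]);
translate([915, 310, 294]) cube([92, 1506, 18]);
translate([1127, 310, 294]) cube([92, 1506, 18]);
translate([1339, 310, 294]) cube([92, 1506, 18]);
translate([1551, 310, 294]) cube([92, 1506, 18]);
translate([1763, 310, 294]) cube([92, 1506, 18]);
translate([1975, 310, 294]) cube([92, 1506, 18]);


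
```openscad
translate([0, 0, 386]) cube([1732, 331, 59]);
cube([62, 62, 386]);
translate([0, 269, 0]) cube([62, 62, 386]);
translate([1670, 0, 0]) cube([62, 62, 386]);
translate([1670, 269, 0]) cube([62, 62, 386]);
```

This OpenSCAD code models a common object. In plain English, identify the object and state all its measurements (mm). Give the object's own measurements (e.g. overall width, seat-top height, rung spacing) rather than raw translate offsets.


A long wooden bench with a 1732 mm (x) × 331 mm (y) seat, 59 mm thick, its top surface 445 mm above the floor. Four 62 mm square legs at the seat corners, flush with the edges, run from z = 0 to the seat underside.


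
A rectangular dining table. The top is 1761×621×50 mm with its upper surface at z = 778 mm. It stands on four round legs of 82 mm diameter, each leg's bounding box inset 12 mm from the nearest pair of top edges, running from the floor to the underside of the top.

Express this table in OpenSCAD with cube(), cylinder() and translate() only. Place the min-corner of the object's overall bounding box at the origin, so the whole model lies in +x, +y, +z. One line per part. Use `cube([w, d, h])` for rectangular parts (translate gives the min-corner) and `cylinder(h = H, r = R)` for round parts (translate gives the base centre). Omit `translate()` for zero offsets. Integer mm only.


translate([0, 0, 728]) cube([1761, 621, 50]);
translate([53, 53, 0]) cylinder(h = 728, r = 41);
translate([1708, 53, 0]) cylinder(h = 728, r = 41);
translate([53, 568, 0]) cylinder(h = 728, r = 41);
translate([1708, 568, 0]) cylinder(h = 728, r = 41);


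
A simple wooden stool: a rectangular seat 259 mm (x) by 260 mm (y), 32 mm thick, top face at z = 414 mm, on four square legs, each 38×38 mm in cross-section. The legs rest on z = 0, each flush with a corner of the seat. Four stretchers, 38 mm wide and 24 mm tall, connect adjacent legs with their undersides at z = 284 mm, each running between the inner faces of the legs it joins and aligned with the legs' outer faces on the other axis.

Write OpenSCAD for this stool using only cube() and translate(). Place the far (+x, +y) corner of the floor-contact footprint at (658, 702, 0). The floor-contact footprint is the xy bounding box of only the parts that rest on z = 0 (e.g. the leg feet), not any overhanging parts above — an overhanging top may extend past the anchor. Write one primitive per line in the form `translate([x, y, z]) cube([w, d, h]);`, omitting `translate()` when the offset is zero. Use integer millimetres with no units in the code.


// leg_h = 414 - 32 = 382
// stretcher span = 259 - 2*38 = 183
translate([399, 442, 382]) cube([259, 260, 32]);
translate([399, 442, 0]) cube([38, 38, 382]);
translate([620, 442, 0]) cube([38, 38, 382]);
translate([399, 664, 0]) cube([38, 38, 382]);
translate([620, 664, 0]) cube([38, 38, 382]);
translate([437, 442, 284]) cube([183, 38, 24]);
translate([437, 664, 284]) cube([183, 38, 24]);
translate([399, 480, 284]) cube([38, 184, 24]);
translate([620, 480, 284]) cube([38, 184, 24]);
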